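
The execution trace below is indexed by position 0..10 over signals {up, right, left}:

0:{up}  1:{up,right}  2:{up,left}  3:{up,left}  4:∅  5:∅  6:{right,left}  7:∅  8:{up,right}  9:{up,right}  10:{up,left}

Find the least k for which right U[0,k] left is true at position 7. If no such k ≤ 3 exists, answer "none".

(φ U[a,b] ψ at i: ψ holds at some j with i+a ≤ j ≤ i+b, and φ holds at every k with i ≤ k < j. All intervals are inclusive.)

none

Need earliest j ≥ 7 with left, and right at every k in [7,j-1].
  j=7: rhs fails.
  j=8: rhs fails.
  j=9: rhs fails.
  j=10: rhs holds but lhs fails at k=7.
No witness within the range → none.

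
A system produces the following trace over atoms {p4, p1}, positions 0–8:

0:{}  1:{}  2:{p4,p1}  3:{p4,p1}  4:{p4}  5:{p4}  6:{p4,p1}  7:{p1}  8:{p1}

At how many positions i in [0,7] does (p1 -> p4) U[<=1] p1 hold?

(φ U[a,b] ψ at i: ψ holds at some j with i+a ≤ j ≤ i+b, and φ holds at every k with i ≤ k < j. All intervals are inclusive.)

Evaluate at each i in [0,7]:
  i=0: ✗ (no rhs in [0,1])
  i=1: ✓ (rhs at j=2; lhs holds on [1,1])
  i=2: ✓ (rhs at j=2)
  i=3: ✓ (rhs at j=3)
  i=4: ✗ (no rhs in [4,5])
  i=5: ✓ (rhs at j=6; lhs holds on [5,5])
  i=6: ✓ (rhs at j=6)
  i=7: ✓ (rhs at j=7)
Positions where it holds: {1, 2, 3, 5, 6, 7} → 6.

6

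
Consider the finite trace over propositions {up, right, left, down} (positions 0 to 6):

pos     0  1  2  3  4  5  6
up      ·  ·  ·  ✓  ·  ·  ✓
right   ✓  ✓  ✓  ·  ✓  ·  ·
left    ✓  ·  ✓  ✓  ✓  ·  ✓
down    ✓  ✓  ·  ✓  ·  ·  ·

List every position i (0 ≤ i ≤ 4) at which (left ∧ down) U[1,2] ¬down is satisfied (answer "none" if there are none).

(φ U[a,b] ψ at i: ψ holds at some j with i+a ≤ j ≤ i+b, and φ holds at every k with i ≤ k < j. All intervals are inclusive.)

Evaluate at each i in [0,4]:
  i=0: ✗ (lhs fails at k=1 before rhs at j=2)
  i=1: ✗ (lhs fails at k=1 before rhs at j=2)
  i=2: ✗ (lhs fails at k=2 before rhs at j=4)
  i=3: ✓ (rhs at j=4; lhs holds on [3,3])
  i=4: ✗ (lhs fails at k=4 before rhs at j=5)

3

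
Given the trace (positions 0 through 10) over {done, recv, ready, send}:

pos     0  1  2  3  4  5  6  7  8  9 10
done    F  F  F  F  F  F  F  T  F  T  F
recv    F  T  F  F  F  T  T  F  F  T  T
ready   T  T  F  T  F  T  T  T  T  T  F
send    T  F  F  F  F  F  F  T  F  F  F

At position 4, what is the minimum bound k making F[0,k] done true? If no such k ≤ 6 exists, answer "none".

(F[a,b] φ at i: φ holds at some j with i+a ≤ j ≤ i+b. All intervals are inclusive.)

Scan j = 4,5,… for done:
  j=4: fails
  j=5: fails
  j=6: fails
  j=7: holds
First hit at j=7, so smallest k = 7-4 = 3.

3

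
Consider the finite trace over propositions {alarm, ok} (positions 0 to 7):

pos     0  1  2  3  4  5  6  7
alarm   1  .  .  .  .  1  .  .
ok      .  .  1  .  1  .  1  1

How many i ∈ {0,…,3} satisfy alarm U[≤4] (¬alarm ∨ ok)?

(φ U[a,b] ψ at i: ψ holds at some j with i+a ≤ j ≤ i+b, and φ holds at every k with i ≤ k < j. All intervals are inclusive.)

4

Evaluate at each i in [0,3]:
  i=0: ✓ (rhs at j=1; lhs holds on [0,0])
  i=1: ✓ (rhs at j=1)
  i=2: ✓ (rhs at j=2)
  i=3: ✓ (rhs at j=3)
Positions where it holds: {0, 1, 2, 3} → 4.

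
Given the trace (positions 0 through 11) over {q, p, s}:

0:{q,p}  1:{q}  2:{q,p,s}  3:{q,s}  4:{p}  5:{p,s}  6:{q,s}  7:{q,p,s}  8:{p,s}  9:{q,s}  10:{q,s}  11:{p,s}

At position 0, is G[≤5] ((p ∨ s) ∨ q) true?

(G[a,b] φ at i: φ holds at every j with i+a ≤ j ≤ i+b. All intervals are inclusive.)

Holds

Check ((p ∨ s) ∨ q) at every j in [0,5]:
  j=0: true
  j=1: true
  j=2: true
  j=3: true
  j=4: true
  j=5: true
All positions satisfy it → formula holds.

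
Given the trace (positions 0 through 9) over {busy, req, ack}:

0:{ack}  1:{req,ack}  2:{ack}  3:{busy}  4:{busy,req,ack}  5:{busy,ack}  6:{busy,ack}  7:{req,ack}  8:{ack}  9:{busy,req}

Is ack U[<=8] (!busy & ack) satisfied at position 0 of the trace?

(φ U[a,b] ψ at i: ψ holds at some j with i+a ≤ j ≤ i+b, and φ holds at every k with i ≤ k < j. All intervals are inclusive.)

Need some j in [0,8] with (!busy & ack), and ack at every k in [0,j-1].
  j=0: (!busy & ack) holds; no prefix to check → satisfied.

True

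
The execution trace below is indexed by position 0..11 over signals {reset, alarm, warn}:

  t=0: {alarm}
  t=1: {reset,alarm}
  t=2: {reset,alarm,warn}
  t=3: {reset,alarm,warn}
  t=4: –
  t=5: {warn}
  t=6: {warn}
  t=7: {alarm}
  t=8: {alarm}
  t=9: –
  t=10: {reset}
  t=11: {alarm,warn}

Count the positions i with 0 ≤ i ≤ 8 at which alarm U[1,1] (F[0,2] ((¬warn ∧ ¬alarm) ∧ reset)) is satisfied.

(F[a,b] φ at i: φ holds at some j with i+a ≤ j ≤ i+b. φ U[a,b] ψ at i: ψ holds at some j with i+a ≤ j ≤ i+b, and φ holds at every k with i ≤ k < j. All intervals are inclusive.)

Evaluate at each i in [0,8]:
  i=0: ✗ (no rhs in [1,1])
  i=1: ✗ (no rhs in [2,2])
  i=2: ✗ (no rhs in [3,3])
  i=3: ✗ (no rhs in [4,4])
  i=4: ✗ (no rhs in [5,5])
  i=5: ✗ (no rhs in [6,6])
  i=6: ✗ (no rhs in [7,7])
  i=7: ✓ (rhs at j=8; lhs holds on [7,7])
  i=8: ✓ (rhs at j=9; lhs holds on [8,8])
Positions where it holds: {7, 8} → 2.

2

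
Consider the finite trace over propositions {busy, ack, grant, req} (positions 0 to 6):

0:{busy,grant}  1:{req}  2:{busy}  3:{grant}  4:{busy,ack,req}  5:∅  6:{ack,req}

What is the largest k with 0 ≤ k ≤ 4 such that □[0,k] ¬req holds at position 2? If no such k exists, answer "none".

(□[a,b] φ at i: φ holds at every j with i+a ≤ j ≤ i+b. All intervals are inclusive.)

1

¬req must hold from j=2 onward; find where it first fails.
  j=2: holds
  j=3: holds
  j=4: fails
Holds on [2,3], so largest k = 1.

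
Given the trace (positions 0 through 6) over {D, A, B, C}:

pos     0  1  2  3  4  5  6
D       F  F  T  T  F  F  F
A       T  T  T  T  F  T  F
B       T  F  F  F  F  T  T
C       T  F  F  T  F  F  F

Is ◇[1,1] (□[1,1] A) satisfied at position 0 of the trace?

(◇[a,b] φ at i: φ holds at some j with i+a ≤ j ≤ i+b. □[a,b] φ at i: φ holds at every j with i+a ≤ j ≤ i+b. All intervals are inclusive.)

Check □[1,1] A at each j in [1,1]:
  j=1: holds on [2,2]
Found at j=1 → formula holds.

True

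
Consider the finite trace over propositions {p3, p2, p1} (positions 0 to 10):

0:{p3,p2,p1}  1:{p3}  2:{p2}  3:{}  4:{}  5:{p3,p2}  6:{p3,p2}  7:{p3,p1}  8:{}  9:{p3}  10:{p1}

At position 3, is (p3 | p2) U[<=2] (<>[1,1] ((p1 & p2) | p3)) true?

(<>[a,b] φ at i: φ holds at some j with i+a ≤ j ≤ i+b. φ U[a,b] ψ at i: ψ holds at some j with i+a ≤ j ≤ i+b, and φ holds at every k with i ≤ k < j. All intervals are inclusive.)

No

Need some j in [3,5] with <>[1,1] ((p1 & p2) | p3), and (p3 | p2) at every k in [3,j-1].
  j=3: <>[1,1] ((p1 & p2) | p3) — fails (none in [4,4]).
  j=4: <>[1,1] ((p1 & p2) | p3) holds, but (p3 | p2) fails at k=3 → not this j.
  j=5: <>[1,1] ((p1 & p2) | p3) holds, but (p3 | p2) fails at k=3 → not this j.
No j in the window works → until fails.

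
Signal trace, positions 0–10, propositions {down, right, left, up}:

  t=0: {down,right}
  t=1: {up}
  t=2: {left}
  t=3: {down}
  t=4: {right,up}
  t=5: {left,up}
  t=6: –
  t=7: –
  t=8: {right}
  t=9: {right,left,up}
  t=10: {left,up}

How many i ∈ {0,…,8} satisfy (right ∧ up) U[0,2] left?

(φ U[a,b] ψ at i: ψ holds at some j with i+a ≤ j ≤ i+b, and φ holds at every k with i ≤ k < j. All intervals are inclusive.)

Evaluate at each i in [0,8]:
  i=0: ✗ (lhs fails at k=0 before rhs at j=2)
  i=1: ✗ (lhs fails at k=1 before rhs at j=2)
  i=2: ✓ (rhs at j=2)
  i=3: ✗ (lhs fails at k=3 before rhs at j=5)
  i=4: ✓ (rhs at j=5; lhs holds on [4,4])
  i=5: ✓ (rhs at j=5)
  i=6: ✗ (no rhs in [6,8])
  i=7: ✗ (lhs fails at k=7 before rhs at j=9)
  i=8: ✗ (lhs fails at k=8 before rhs at j=9)
Positions where it holds: {2, 4, 5} → 3.

3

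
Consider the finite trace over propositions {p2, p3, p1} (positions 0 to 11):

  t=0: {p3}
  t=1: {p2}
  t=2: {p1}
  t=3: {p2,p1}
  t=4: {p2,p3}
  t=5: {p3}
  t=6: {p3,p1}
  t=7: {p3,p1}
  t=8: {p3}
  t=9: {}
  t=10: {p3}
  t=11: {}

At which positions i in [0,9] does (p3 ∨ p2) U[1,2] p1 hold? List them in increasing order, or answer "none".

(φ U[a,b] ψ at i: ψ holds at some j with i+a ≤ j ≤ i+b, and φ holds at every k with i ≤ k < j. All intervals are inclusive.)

0, 1, 4, 5, 6

Evaluate at each i in [0,9]:
  i=0: ✓ (rhs at j=2; lhs holds on [0,1])
  i=1: ✓ (rhs at j=2; lhs holds on [1,1])
  i=2: ✗ (lhs fails at k=2 before rhs at j=3)
  i=3: ✗ (no rhs in [4,5])
  i=4: ✓ (rhs at j=6; lhs holds on [4,5])
  i=5: ✓ (rhs at j=6; lhs holds on [5,5])
  i=6: ✓ (rhs at j=7; lhs holds on [6,6])
  i=7: ✗ (no rhs in [8,9])
  i=8: ✗ (no rhs in [9,10])
  i=9: ✗ (no rhs in [10,11])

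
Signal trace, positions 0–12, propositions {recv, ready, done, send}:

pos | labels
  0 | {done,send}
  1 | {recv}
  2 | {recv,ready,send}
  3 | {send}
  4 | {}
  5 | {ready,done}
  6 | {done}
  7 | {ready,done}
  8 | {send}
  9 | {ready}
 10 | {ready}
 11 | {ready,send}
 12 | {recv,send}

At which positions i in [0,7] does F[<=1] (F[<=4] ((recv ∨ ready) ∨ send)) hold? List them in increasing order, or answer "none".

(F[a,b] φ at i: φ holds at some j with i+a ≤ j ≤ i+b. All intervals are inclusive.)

Evaluate at each i in [0,7]:
  i=0: ✓ (witness j=0)
  i=1: ✓ (witness j=1)
  i=2: ✓ (witness j=2)
  i=3: ✓ (witness j=3)
  i=4: ✓ (witness j=4)
  i=5: ✓ (witness j=5)
  i=6: ✓ (witness j=6)
  i=7: ✓ (witness j=7)

0, 1, 2, 3, 4, 5, 6, 7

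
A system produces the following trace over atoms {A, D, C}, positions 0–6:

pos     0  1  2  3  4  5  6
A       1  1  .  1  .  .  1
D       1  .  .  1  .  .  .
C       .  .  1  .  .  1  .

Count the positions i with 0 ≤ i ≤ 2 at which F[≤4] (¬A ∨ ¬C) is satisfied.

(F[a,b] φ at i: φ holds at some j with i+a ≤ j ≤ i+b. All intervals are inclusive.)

Evaluate at each i in [0,2]:
  i=0: ✓ (witness j=0)
  i=1: ✓ (witness j=1)
  i=2: ✓ (witness j=2)
Positions where it holds: {0, 1, 2} → 3.

3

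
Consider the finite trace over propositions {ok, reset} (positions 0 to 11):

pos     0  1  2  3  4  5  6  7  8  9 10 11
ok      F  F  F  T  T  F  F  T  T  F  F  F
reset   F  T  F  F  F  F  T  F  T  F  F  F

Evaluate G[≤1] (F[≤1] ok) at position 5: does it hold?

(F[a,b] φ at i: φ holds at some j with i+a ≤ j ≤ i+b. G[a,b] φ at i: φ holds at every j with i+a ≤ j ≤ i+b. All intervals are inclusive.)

False

Check F[≤1] ok at every j in [5,6]:
  j=5: fails (none in [5,6])
  j=6: holds (witness at 7)
Fails at j=5 → formula fails.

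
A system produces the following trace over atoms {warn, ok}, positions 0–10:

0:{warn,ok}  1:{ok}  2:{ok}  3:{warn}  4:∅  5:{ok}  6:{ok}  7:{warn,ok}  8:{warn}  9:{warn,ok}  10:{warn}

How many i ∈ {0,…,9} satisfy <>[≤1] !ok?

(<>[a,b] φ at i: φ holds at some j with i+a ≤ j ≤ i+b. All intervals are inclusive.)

6

Evaluate at each i in [0,9]:
  i=0: ✗ (none in [0,1])
  i=1: ✗ (none in [1,2])
  i=2: ✓ (witness j=3)
  i=3: ✓ (witness j=3)
  i=4: ✓ (witness j=4)
  i=5: ✗ (none in [5,6])
  i=6: ✗ (none in [6,7])
  i=7: ✓ (witness j=8)
  i=8: ✓ (witness j=8)
  i=9: ✓ (witness j=10)
Positions where it holds: {2, 3, 4, 7, 8, 9} → 6.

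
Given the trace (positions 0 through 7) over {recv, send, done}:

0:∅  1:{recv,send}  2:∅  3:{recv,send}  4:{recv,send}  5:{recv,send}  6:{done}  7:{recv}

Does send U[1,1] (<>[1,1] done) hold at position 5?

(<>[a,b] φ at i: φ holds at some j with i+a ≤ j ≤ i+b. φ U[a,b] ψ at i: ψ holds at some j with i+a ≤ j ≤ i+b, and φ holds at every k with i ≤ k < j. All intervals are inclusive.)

False

Need some j in [6,6] with <>[1,1] done, and send at every k in [5,j-1].
  j=6: <>[1,1] done — fails (none in [7,7]).
No j in the window works → until fails.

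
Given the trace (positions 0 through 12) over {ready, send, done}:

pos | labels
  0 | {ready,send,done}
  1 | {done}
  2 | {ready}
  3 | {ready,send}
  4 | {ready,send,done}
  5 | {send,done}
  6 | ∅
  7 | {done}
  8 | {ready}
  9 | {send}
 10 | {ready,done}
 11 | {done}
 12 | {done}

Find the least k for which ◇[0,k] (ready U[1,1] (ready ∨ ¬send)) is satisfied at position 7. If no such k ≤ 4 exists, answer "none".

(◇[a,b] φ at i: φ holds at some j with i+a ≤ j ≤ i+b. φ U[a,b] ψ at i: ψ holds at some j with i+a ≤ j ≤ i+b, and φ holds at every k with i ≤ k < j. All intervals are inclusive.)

Scan j = 7,8,… for (ready U[1,1] (ready ∨ ¬send)):
  j=7: fails
  j=8: fails
  j=9: fails
  j=10: holds
First hit at j=10, so smallest k = 10-7 = 3.

3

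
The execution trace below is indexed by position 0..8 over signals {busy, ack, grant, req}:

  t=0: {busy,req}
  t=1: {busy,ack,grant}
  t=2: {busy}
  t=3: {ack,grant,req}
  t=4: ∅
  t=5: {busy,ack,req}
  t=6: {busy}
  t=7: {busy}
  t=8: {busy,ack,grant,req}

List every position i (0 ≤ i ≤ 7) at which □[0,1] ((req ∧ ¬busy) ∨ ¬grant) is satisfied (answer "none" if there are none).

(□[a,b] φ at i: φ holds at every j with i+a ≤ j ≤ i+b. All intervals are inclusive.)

Evaluate at each i in [0,7]:
  i=0: ✗ (fails at j=1)
  i=1: ✗ (fails at j=1)
  i=2: ✓ (all of [2,3])
  i=3: ✓ (all of [3,4])
  i=4: ✓ (all of [4,5])
  i=5: ✓ (all of [5,6])
  i=6: ✓ (all of [6,7])
  i=7: ✗ (fails at j=8)

2, 3, 4, 5, 6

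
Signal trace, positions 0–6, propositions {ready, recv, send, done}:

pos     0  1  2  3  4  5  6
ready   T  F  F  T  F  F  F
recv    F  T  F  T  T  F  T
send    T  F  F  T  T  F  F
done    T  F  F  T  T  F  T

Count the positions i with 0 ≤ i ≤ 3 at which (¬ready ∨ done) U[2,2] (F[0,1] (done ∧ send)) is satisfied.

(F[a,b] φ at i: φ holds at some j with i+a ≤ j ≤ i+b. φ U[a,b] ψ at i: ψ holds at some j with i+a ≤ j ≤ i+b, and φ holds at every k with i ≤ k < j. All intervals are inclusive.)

3

Evaluate at each i in [0,3]:
  i=0: ✓ (rhs at j=2; lhs holds on [0,1])
  i=1: ✓ (rhs at j=3; lhs holds on [1,2])
  i=2: ✓ (rhs at j=4; lhs holds on [2,3])
  i=3: ✗ (no rhs in [5,5])
Positions where it holds: {0, 1, 2} → 3.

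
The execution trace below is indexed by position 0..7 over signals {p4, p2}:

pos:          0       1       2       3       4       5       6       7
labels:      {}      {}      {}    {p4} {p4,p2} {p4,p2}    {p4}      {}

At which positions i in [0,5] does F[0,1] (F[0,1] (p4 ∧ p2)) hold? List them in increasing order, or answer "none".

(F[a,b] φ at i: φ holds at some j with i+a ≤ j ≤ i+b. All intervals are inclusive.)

Evaluate at each i in [0,5]:
  i=0: ✗ (none in [0,1])
  i=1: ✗ (none in [1,2])
  i=2: ✓ (witness j=3)
  i=3: ✓ (witness j=3)
  i=4: ✓ (witness j=4)
  i=5: ✓ (witness j=5)

2, 3, 4, 5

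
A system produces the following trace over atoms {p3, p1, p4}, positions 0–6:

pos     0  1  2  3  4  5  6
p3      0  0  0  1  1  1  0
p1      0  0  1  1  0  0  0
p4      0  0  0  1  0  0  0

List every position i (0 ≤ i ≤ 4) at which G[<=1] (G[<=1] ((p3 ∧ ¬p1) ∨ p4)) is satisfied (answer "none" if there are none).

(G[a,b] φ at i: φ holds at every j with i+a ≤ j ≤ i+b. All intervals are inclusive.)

3

Evaluate at each i in [0,4]:
  i=0: ✗ (fails at j=0)
  i=1: ✗ (fails at j=1)
  i=2: ✗ (fails at j=2)
  i=3: ✓ (all of [3,4])
  i=4: ✗ (fails at j=5)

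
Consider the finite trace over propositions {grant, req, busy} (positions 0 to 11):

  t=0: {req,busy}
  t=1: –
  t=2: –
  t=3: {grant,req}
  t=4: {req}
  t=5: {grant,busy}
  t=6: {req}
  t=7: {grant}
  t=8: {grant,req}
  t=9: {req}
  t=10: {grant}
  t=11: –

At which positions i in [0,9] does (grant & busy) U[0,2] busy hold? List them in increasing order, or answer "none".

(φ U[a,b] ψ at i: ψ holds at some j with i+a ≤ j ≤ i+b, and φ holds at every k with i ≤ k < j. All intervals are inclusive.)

0, 5

Evaluate at each i in [0,9]:
  i=0: ✓ (rhs at j=0)
  i=1: ✗ (no rhs in [1,3])
  i=2: ✗ (no rhs in [2,4])
  i=3: ✗ (lhs fails at k=3 before rhs at j=5)
  i=4: ✗ (lhs fails at k=4 before rhs at j=5)
  i=5: ✓ (rhs at j=5)
  i=6: ✗ (no rhs in [6,8])
  i=7: ✗ (no rhs in [7,9])
  i=8: ✗ (no rhs in [8,10])
  i=9: ✗ (no rhs in [9,11])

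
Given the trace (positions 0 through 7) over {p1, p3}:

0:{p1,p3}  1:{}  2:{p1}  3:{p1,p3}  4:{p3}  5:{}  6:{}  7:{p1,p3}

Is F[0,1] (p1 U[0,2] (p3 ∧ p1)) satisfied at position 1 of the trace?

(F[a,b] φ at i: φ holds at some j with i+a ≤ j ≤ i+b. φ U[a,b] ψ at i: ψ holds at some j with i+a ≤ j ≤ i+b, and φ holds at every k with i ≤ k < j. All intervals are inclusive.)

Holds

Check (p1 U[0,2] (p3 ∧ p1)) at each j in [1,2]:
  j=1: fails
  j=2: holds
Found at j=2 → formula holds.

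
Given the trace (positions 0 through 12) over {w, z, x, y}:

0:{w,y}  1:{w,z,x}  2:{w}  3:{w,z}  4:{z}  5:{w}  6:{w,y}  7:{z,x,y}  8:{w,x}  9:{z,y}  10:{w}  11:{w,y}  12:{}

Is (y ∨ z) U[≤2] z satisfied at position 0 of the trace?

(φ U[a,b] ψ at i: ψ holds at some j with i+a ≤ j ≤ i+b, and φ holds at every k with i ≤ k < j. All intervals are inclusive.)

Need some j in [0,2] with z, and (y ∨ z) at every k in [0,j-1].
  j=0: z false.
  j=1: z holds; (y ∨ z) holds at every k in [0,0] → satisfied.

Holds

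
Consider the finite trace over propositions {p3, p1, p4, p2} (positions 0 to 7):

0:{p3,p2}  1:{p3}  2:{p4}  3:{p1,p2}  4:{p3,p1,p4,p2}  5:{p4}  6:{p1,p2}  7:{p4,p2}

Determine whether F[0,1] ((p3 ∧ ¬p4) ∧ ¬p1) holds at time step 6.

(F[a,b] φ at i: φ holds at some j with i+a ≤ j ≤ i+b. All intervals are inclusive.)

No

Check ((p3 ∧ ¬p4) ∧ ¬p1) at each j in [6,7]:
  j=6: false
  j=7: false
No position in the window satisfies it → formula fails.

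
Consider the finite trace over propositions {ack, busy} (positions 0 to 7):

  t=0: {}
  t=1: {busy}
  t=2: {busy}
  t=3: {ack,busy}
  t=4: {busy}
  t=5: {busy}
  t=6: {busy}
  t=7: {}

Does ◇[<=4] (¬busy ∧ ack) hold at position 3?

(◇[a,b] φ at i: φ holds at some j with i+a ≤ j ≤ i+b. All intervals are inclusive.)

Check (¬busy ∧ ack) at each j in [3,7]:
  j=3: false
  j=4: false
  j=5: false
  j=6: false
  j=7: false
No position in the window satisfies it → formula fails.

Does not hold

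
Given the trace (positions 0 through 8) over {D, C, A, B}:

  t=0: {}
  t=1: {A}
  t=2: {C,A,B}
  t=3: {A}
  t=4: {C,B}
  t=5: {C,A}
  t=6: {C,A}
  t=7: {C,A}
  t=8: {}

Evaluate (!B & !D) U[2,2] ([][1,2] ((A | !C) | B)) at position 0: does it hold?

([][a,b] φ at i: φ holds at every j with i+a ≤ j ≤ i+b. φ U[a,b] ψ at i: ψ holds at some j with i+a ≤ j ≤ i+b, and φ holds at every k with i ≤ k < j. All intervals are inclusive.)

Holds

Need some j in [2,2] with [][1,2] ((A | !C) | B), and (!B & !D) at every k in [0,j-1].
  j=2: [][1,2] ((A | !C) | B) holds; (!B & !D) holds at every k in [0,1] → satisfied.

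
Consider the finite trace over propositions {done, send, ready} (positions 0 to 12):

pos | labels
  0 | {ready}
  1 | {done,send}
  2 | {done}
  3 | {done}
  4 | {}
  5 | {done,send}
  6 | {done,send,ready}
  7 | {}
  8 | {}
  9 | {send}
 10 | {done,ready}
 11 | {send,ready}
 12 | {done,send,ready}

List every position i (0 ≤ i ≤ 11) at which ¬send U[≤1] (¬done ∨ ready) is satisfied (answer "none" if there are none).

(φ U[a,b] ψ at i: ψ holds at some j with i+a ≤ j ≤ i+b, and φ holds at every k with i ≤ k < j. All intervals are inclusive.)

Evaluate at each i in [0,11]:
  i=0: ✓ (rhs at j=0)
  i=1: ✗ (no rhs in [1,2])
  i=2: ✗ (no rhs in [2,3])
  i=3: ✓ (rhs at j=4; lhs holds on [3,3])
  i=4: ✓ (rhs at j=4)
  i=5: ✗ (lhs fails at k=5 before rhs at j=6)
  i=6: ✓ (rhs at j=6)
  i=7: ✓ (rhs at j=7)
  i=8: ✓ (rhs at j=8)
  i=9: ✓ (rhs at j=9)
  i=10: ✓ (rhs at j=10)
  i=11: ✓ (rhs at j=11)

0, 3, 4, 6, 7, 8, 9, 10, 11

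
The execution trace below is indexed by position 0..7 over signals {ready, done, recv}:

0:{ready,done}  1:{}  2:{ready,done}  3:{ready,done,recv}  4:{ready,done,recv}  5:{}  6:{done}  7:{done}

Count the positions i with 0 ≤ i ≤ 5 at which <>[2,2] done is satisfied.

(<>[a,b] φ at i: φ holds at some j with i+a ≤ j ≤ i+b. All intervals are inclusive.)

5

Evaluate at each i in [0,5]:
  i=0: ✓ (witness j=2)
  i=1: ✓ (witness j=3)
  i=2: ✓ (witness j=4)
  i=3: ✗ (none in [5,5])
  i=4: ✓ (witness j=6)
  i=5: ✓ (witness j=7)
Positions where it holds: {0, 1, 2, 4, 5} → 5.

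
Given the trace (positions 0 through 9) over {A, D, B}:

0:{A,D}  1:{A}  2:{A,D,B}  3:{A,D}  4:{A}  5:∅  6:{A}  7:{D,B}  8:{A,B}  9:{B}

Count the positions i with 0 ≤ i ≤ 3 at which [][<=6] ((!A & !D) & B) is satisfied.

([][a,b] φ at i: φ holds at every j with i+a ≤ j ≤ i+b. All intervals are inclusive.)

Evaluate at each i in [0,3]:
  i=0: ✗ (fails at j=0)
  i=1: ✗ (fails at j=1)
  i=2: ✗ (fails at j=2)
  i=3: ✗ (fails at j=3)
Positions where it holds: {} → 0.

0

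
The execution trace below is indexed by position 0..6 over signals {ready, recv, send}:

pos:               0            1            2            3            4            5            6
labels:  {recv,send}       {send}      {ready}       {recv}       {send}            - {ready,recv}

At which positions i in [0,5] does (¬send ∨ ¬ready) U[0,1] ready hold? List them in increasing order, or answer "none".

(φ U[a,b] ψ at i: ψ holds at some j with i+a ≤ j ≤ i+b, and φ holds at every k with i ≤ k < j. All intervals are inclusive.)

Evaluate at each i in [0,5]:
  i=0: ✗ (no rhs in [0,1])
  i=1: ✓ (rhs at j=2; lhs holds on [1,1])
  i=2: ✓ (rhs at j=2)
  i=3: ✗ (no rhs in [3,4])
  i=4: ✗ (no rhs in [4,5])
  i=5: ✓ (rhs at j=6; lhs holds on [5,5])

1, 2, 5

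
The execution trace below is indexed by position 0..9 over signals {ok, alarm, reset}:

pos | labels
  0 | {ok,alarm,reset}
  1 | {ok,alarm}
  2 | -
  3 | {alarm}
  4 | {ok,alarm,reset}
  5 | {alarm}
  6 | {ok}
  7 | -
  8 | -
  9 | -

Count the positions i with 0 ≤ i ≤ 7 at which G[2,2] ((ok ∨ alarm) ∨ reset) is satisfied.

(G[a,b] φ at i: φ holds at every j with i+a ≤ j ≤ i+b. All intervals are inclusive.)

4

Evaluate at each i in [0,7]:
  i=0: ✗ (fails at j=2)
  i=1: ✓ (all of [3,3])
  i=2: ✓ (all of [4,4])
  i=3: ✓ (all of [5,5])
  i=4: ✓ (all of [6,6])
  i=5: ✗ (fails at j=7)
  i=6: ✗ (fails at j=8)
  i=7: ✗ (fails at j=9)
Positions where it holds: {1, 2, 3, 4} → 4.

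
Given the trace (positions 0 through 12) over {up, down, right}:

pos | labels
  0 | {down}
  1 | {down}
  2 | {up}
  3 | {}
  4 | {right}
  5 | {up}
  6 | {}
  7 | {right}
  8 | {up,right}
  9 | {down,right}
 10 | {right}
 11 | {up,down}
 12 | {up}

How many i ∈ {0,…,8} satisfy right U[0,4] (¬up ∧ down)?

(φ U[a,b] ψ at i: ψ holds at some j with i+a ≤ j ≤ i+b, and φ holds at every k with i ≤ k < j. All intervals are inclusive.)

Evaluate at each i in [0,8]:
  i=0: ✓ (rhs at j=0)
  i=1: ✓ (rhs at j=1)
  i=2: ✗ (no rhs in [2,6])
  i=3: ✗ (no rhs in [3,7])
  i=4: ✗ (no rhs in [4,8])
  i=5: ✗ (lhs fails at k=5 before rhs at j=9)
  i=6: ✗ (lhs fails at k=6 before rhs at j=9)
  i=7: ✓ (rhs at j=9; lhs holds on [7,8])
  i=8: ✓ (rhs at j=9; lhs holds on [8,8])
Positions where it holds: {0, 1, 7, 8} → 4.

4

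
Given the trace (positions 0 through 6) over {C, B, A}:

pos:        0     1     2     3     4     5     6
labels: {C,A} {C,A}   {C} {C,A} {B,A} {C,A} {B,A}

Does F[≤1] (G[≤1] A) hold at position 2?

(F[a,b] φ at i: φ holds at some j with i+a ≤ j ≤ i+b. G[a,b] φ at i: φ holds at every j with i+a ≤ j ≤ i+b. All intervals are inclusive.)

True

Check G[≤1] A at each j in [2,3]:
  j=2: fails at 2
  j=3: holds on [3,4]
Found at j=3 → formula holds.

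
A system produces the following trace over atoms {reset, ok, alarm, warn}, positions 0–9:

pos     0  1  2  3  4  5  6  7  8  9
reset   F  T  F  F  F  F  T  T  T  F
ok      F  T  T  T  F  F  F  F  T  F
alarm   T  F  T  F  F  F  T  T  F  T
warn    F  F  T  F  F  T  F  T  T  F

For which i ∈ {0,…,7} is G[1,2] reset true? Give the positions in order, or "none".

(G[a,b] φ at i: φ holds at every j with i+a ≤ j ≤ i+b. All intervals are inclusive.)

Evaluate at each i in [0,7]:
  i=0: ✗ (fails at j=2)
  i=1: ✗ (fails at j=2)
  i=2: ✗ (fails at j=3)
  i=3: ✗ (fails at j=4)
  i=4: ✗ (fails at j=5)
  i=5: ✓ (all of [6,7])
  i=6: ✓ (all of [7,8])
  i=7: ✗ (fails at j=9)

5, 6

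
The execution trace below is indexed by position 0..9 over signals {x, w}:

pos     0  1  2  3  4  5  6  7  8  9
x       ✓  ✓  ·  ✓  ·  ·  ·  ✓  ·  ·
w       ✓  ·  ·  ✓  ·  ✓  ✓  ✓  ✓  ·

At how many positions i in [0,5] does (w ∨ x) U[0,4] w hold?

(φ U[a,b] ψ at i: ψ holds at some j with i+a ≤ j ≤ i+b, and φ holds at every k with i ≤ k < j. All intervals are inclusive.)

Evaluate at each i in [0,5]:
  i=0: ✓ (rhs at j=0)
  i=1: ✗ (lhs fails at k=2 before rhs at j=3)
  i=2: ✗ (lhs fails at k=2 before rhs at j=3)
  i=3: ✓ (rhs at j=3)
  i=4: ✗ (lhs fails at k=4 before rhs at j=5)
  i=5: ✓ (rhs at j=5)
Positions where it holds: {0, 3, 5} → 3.

3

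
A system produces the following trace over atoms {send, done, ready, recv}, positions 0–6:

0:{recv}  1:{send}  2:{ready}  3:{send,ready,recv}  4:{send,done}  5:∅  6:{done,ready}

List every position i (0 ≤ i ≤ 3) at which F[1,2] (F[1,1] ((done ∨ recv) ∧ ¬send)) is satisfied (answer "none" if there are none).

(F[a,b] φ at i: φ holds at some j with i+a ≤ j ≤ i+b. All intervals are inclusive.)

Evaluate at each i in [0,3]:
  i=0: ✗ (none in [1,2])
  i=1: ✗ (none in [2,3])
  i=2: ✗ (none in [3,4])
  i=3: ✓ (witness j=5)

3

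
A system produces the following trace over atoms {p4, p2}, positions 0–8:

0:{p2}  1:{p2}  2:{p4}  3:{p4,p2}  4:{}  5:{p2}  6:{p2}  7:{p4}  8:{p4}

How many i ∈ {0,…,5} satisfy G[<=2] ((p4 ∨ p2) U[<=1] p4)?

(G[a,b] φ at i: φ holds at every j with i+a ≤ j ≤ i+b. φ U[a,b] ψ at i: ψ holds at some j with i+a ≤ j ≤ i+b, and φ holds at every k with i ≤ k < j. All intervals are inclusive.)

1

Evaluate at each i in [0,5]:
  i=0: ✗ (fails at j=0)
  i=1: ✓ (all of [1,3])
  i=2: ✗ (fails at j=4)
  i=3: ✗ (fails at j=4)
  i=4: ✗ (fails at j=4)
  i=5: ✗ (fails at j=5)
Positions where it holds: {1} → 1.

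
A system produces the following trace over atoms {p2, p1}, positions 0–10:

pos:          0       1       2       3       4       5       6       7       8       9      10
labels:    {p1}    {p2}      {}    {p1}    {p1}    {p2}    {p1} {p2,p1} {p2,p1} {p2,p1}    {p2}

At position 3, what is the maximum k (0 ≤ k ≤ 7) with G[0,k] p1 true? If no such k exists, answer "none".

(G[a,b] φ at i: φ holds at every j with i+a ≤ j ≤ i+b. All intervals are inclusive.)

1

p1 must hold from j=3 onward; find where it first fails.
  j=3: holds
  j=4: holds
  j=5: fails
Holds on [3,4], so largest k = 1.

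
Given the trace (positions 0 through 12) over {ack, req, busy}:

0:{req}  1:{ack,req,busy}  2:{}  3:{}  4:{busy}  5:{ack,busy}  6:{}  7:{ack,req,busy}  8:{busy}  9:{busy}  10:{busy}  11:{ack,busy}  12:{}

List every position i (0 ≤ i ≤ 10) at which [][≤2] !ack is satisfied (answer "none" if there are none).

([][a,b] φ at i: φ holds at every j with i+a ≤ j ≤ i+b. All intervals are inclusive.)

2, 8

Evaluate at each i in [0,10]:
  i=0: ✗ (fails at j=1)
  i=1: ✗ (fails at j=1)
  i=2: ✓ (all of [2,4])
  i=3: ✗ (fails at j=5)
  i=4: ✗ (fails at j=5)
  i=5: ✗ (fails at j=5)
  i=6: ✗ (fails at j=7)
  i=7: ✗ (fails at j=7)
  i=8: ✓ (all of [8,10])
  i=9: ✗ (fails at j=11)
  i=10: ✗ (fails at j=11)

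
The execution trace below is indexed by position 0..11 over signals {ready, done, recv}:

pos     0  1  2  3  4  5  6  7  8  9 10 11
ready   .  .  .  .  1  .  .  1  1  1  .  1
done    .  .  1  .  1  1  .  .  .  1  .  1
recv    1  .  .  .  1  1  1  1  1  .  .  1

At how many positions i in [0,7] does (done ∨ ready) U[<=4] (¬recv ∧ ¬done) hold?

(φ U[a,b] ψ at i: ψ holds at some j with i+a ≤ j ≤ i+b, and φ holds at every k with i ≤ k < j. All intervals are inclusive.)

Evaluate at each i in [0,7]:
  i=0: ✗ (lhs fails at k=0 before rhs at j=1)
  i=1: ✓ (rhs at j=1)
  i=2: ✓ (rhs at j=3; lhs holds on [2,2])
  i=3: ✓ (rhs at j=3)
  i=4: ✗ (no rhs in [4,8])
  i=5: ✗ (no rhs in [5,9])
  i=6: ✗ (lhs fails at k=6 before rhs at j=10)
  i=7: ✓ (rhs at j=10; lhs holds on [7,9])
Positions where it holds: {1, 2, 3, 7} → 4.

4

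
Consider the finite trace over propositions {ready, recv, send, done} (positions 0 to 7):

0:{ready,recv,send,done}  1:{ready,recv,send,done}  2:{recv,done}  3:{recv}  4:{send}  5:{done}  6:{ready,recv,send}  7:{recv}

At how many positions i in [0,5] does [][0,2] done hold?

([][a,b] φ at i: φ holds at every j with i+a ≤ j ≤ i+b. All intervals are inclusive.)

Evaluate at each i in [0,5]:
  i=0: ✓ (all of [0,2])
  i=1: ✗ (fails at j=3)
  i=2: ✗ (fails at j=3)
  i=3: ✗ (fails at j=3)
  i=4: ✗ (fails at j=4)
  i=5: ✗ (fails at j=6)
Positions where it holds: {0} → 1.

1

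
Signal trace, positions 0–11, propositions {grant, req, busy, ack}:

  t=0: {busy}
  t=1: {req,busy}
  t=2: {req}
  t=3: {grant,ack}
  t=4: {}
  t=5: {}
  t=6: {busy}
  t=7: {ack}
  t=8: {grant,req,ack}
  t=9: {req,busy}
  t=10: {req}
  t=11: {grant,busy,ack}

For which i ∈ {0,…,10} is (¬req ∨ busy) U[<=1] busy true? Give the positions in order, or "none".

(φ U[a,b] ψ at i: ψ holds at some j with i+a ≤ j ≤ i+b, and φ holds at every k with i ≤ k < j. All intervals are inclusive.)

0, 1, 5, 6, 9

Evaluate at each i in [0,10]:
  i=0: ✓ (rhs at j=0)
  i=1: ✓ (rhs at j=1)
  i=2: ✗ (no rhs in [2,3])
  i=3: ✗ (no rhs in [3,4])
  i=4: ✗ (no rhs in [4,5])
  i=5: ✓ (rhs at j=6; lhs holds on [5,5])
  i=6: ✓ (rhs at j=6)
  i=7: ✗ (no rhs in [7,8])
  i=8: ✗ (lhs fails at k=8 before rhs at j=9)
  i=9: ✓ (rhs at j=9)
  i=10: ✗ (lhs fails at k=10 before rhs at j=11)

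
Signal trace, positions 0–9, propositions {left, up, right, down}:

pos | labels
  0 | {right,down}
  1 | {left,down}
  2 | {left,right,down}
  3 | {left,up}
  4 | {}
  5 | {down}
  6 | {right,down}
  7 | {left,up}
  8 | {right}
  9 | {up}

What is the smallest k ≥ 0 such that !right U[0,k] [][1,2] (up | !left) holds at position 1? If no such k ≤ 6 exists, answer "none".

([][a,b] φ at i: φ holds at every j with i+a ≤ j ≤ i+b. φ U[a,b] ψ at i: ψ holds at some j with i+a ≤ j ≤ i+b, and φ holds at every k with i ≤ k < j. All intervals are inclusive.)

1

Need earliest j ≥ 1 with [][1,2] (up | !left), and !right at every k in [1,j-1].
  j=1: rhs fails.
  j=2: rhs holds; lhs holds on [1,1]. k = 1.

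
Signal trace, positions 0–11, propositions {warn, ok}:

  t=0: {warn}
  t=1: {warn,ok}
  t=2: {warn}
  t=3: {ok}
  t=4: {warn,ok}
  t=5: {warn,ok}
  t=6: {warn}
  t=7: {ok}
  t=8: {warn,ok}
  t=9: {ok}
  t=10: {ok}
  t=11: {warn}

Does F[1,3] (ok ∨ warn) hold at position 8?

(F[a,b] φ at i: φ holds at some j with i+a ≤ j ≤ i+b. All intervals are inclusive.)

Check (ok ∨ warn) at each j in [9,11]:
  j=9: true
  j=10: true
  j=11: true
Found at j=9 → formula holds.

Yes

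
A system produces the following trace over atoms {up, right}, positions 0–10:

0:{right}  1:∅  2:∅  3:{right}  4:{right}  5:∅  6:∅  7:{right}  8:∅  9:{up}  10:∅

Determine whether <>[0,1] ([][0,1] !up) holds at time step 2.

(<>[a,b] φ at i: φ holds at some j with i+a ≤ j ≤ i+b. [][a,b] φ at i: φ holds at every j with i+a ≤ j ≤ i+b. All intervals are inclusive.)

Check [][0,1] !up at each j in [2,3]:
  j=2: holds on [2,3]
  j=3: holds on [3,4]
Found at j=2 → formula holds.

True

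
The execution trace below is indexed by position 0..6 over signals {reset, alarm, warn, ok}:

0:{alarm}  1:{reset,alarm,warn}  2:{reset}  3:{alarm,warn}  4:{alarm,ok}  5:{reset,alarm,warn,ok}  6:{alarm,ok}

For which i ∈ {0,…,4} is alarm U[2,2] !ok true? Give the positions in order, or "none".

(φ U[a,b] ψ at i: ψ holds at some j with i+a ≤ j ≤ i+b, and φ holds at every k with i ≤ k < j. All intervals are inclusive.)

0

Evaluate at each i in [0,4]:
  i=0: ✓ (rhs at j=2; lhs holds on [0,1])
  i=1: ✗ (lhs fails at k=2 before rhs at j=3)
  i=2: ✗ (no rhs in [4,4])
  i=3: ✗ (no rhs in [5,5])
  i=4: ✗ (no rhs in [6,6])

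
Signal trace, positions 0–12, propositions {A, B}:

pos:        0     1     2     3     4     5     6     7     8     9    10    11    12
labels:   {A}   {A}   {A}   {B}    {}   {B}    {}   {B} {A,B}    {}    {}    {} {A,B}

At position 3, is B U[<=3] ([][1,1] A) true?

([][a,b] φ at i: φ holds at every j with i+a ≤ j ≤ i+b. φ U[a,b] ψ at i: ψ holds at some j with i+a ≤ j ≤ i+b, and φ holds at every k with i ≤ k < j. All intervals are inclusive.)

Does not hold

Need some j in [3,6] with [][1,1] A, and B at every k in [3,j-1].
  j=3: [][1,1] A — fails at 4.
  j=4: [][1,1] A — fails at 5.
  j=5: [][1,1] A — fails at 6.
  j=6: [][1,1] A — fails at 7.
No j in the window works → until fails.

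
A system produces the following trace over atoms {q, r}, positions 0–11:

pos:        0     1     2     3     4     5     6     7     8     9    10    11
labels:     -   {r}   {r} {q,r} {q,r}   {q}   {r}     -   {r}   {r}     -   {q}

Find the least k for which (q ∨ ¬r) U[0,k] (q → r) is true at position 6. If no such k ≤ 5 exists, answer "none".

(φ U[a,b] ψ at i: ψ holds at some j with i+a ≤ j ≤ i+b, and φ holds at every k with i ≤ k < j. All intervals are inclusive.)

Need earliest j ≥ 6 with (q → r), and (q ∨ ¬r) at every k in [6,j-1].
  j=6: rhs holds (empty prefix). k = 0.

0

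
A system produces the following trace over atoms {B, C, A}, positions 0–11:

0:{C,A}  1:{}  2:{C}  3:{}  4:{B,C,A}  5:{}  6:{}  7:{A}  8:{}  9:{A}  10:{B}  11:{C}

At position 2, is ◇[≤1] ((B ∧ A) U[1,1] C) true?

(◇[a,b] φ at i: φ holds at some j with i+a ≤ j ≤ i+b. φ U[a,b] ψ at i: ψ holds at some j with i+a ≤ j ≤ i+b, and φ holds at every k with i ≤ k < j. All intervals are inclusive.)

No

Check ((B ∧ A) U[1,1] C) at each j in [2,3]:
  j=2: fails
  j=3: fails
No position in the window satisfies it → formula fails.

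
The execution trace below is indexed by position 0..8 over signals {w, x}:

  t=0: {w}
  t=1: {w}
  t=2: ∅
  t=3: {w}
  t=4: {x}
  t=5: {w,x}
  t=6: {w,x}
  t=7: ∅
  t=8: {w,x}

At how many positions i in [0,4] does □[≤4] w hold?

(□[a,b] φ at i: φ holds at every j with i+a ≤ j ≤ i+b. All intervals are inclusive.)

0

Evaluate at each i in [0,4]:
  i=0: ✗ (fails at j=2)
  i=1: ✗ (fails at j=2)
  i=2: ✗ (fails at j=2)
  i=3: ✗ (fails at j=4)
  i=4: ✗ (fails at j=4)
Positions where it holds: {} → 0.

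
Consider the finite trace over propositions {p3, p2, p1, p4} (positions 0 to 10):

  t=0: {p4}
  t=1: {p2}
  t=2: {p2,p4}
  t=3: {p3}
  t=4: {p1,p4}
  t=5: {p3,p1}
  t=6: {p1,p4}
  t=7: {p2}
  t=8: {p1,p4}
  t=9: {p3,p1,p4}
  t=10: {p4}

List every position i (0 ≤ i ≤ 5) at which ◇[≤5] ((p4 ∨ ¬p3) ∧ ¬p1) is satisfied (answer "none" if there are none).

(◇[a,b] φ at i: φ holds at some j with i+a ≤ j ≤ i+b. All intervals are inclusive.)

Evaluate at each i in [0,5]:
  i=0: ✓ (witness j=0)
  i=1: ✓ (witness j=1)
  i=2: ✓ (witness j=2)
  i=3: ✓ (witness j=7)
  i=4: ✓ (witness j=7)
  i=5: ✓ (witness j=7)

0, 1, 2, 3, 4, 5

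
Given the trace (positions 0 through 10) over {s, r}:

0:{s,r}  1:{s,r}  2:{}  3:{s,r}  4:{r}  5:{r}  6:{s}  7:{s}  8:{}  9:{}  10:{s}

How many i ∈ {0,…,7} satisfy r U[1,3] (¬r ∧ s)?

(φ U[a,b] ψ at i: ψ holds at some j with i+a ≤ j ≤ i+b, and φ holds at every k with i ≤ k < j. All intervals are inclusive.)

Evaluate at each i in [0,7]:
  i=0: ✗ (no rhs in [1,3])
  i=1: ✗ (no rhs in [2,4])
  i=2: ✗ (no rhs in [3,5])
  i=3: ✓ (rhs at j=6; lhs holds on [3,5])
  i=4: ✓ (rhs at j=6; lhs holds on [4,5])
  i=5: ✓ (rhs at j=6; lhs holds on [5,5])
  i=6: ✗ (lhs fails at k=6 before rhs at j=7)
  i=7: ✗ (lhs fails at k=7 before rhs at j=10)
Positions where it holds: {3, 4, 5} → 3.

3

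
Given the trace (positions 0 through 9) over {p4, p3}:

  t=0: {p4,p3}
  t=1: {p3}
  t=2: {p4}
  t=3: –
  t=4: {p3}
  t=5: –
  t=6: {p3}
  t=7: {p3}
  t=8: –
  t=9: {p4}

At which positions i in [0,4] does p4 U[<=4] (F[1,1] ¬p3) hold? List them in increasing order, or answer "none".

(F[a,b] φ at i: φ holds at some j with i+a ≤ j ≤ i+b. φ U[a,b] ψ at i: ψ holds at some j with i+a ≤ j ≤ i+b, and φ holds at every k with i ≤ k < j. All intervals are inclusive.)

0, 1, 2, 4

Evaluate at each i in [0,4]:
  i=0: ✓ (rhs at j=1; lhs holds on [0,0])
  i=1: ✓ (rhs at j=1)
  i=2: ✓ (rhs at j=2)
  i=3: ✗ (lhs fails at k=3 before rhs at j=4)
  i=4: ✓ (rhs at j=4)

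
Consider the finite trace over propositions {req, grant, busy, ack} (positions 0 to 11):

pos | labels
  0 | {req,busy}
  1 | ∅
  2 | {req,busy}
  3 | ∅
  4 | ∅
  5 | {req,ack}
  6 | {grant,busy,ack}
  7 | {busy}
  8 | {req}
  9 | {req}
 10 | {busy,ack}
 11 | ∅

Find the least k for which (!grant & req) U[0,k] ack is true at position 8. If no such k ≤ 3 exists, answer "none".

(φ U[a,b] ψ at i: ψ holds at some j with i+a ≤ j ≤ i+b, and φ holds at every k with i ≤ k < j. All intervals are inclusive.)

2

Need earliest j ≥ 8 with ack, and (!grant & req) at every k in [8,j-1].
  j=8: rhs fails.
  j=9: rhs fails.
  j=10: rhs holds; lhs holds on [8,9]. k = 2.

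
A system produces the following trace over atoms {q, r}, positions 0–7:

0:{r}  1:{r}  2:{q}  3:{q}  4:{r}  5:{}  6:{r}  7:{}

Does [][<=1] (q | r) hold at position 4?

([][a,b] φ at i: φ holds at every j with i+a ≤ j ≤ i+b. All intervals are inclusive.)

Check (q | r) at every j in [4,5]:
  j=4: true
  j=5: false
Fails at j=5 → formula fails.

Does not hold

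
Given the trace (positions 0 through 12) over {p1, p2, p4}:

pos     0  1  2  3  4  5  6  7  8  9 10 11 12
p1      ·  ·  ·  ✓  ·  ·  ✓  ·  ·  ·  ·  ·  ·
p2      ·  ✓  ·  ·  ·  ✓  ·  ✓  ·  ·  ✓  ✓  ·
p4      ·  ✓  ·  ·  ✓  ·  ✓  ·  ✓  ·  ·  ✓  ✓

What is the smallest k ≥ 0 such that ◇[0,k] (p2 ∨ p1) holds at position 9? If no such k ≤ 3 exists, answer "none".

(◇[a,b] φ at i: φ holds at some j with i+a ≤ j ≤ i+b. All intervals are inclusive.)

1

Scan j = 9,10,… for (p2 ∨ p1):
  j=9: fails
  j=10: holds
First hit at j=10, so smallest k = 10-9 = 1.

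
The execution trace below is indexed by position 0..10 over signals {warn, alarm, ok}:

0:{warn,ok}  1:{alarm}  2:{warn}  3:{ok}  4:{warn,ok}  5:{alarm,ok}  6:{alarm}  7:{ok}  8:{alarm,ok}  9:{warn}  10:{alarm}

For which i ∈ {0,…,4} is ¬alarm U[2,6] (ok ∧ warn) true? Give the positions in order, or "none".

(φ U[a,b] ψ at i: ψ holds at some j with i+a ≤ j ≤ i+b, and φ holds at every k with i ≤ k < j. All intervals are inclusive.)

2

Evaluate at each i in [0,4]:
  i=0: ✗ (lhs fails at k=1 before rhs at j=4)
  i=1: ✗ (lhs fails at k=1 before rhs at j=4)
  i=2: ✓ (rhs at j=4; lhs holds on [2,3])
  i=3: ✗ (no rhs in [5,9])
  i=4: ✗ (no rhs in [6,10])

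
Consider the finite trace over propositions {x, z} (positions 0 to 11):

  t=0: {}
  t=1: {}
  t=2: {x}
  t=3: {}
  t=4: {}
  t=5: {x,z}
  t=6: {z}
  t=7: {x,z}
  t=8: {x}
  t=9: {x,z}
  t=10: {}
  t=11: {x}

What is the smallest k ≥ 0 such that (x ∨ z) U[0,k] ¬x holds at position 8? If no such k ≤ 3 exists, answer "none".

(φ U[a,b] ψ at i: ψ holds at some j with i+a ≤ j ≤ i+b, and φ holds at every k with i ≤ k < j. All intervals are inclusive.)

2

Need earliest j ≥ 8 with ¬x, and (x ∨ z) at every k in [8,j-1].
  j=8: rhs fails.
  j=9: rhs fails.
  j=10: rhs holds; lhs holds on [8,9]. k = 2.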